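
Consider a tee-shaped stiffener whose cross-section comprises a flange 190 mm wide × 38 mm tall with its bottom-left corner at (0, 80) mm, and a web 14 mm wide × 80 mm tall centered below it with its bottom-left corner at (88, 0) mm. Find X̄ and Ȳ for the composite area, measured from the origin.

X̄ = 95.00 mm, Ȳ = 91.08 mm

web: A = 14 × 80 = 1120.00, centroid at (95.00, 40.00).
flange: A = 190 × 38 = 7220.00, centroid at (95.00, 99.00).
ΣA = 8340.00 mm², ΣAX̄ = 792300.00 mm³, ΣAȲ = 759580.00 mm³.
X̄ = 792300.00/8340.00 = 95.00 mm; Ȳ = 759580.00/8340.00 = 91.08 mm.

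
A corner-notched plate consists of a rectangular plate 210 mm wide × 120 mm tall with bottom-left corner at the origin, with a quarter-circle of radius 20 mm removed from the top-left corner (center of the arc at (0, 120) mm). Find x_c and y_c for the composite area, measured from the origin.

x_c = 106.22 mm, y_c = 59.35 mm

Part | A | x̄ᵢ | ȳᵢ | A·x̄ᵢ | A·ȳᵢ
plate | 25200.00 | 105.00 | 60.00 | 2646000.00 | 1512000.00
removed quarter-circle | -314.16 | 8.49 | 111.51 | -2666.67 | -35032.45
Σ | 24885.84 |  |  | 2643333.33 | 1476967.55
x_c = 2643333.33 / 24885.84 = 106.22 mm
y_c = 1476967.55 / 24885.84 = 59.35 mm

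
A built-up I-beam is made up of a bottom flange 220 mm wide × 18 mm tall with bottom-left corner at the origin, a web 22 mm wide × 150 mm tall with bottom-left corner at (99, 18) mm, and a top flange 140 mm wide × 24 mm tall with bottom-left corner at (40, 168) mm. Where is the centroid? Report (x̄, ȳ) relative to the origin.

x̄ = 110.00 mm, ȳ = 89.20 mm

Part | A | x̄ᵢ | ȳᵢ | A·x̄ᵢ | A·ȳᵢ
bottom flange | 3960.00 | 110.00 | 9.00 | 435600.00 | 35640.00
web | 3300.00 | 110.00 | 93.00 | 363000.00 | 306900.00
top flange | 3360.00 | 110.00 | 180.00 | 369600.00 | 604800.00
Σ | 10620.00 |  |  | 1168200.00 | 947340.00
x̄ = 1168200.00 / 10620.00 = 110.00 mm
ȳ = 947340.00 / 10620.00 = 89.20 mm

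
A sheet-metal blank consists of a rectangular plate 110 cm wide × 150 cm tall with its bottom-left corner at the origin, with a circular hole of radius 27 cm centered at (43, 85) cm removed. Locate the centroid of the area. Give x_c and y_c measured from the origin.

x_c = 56.93 cm, y_c = 73.39 cm

Part | A | x̄ᵢ | ȳᵢ | A·x̄ᵢ | A·ȳᵢ
plate | 16500.00 | 55.00 | 75.00 | 907500.00 | 1237500.00
hole | -2290.22 | 43.00 | 85.00 | -98479.50 | -194668.79
Σ | 14209.78 |  |  | 809020.50 | 1042831.21
x_c = 809020.50 / 14209.78 = 56.93 cm
y_c = 1042831.21 / 14209.78 = 73.39 cm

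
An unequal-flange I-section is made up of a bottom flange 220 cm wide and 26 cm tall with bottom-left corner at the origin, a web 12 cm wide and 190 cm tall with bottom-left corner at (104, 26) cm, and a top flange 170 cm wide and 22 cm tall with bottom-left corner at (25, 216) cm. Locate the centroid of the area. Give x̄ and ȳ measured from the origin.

bottom flange: A = 220 × 26 = 5720.00, centroid at (110.00, 13.00).
web: A = 12 × 190 = 2280.00, centroid at (110.00, 121.00).
top flange: A = 170 × 22 = 3740.00, centroid at (110.00, 227.00).
ΣA = 11740.00 cm²
ΣAx̄ = (5720.00)(110.00) + (2280.00)(110.00) + (3740.00)(110.00) = 1291400.00 cm³
ΣAȳ = (5720.00)(13.00) + (2280.00)(121.00) + (3740.00)(227.00) = 1199220.00 cm³
x̄ = 1291400.00 / 11740.00 = 110.00 cm
ȳ = 1199220.00 / 11740.00 = 102.15 cm

x̄ = 110.00 cm, ȳ = 102.15 cm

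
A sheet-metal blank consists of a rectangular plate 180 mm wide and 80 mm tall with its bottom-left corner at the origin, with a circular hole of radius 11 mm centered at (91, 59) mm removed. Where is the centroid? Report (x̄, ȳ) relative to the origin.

x̄ = 89.97 mm, ȳ = 39.48 mm

plate: A = 180 × 80 = 14400.00, centroid at (90.00, 40.00).
hole: A = −π·11² = -380.13, centroid at (91.00, 59.00).
ΣA = 14019.87 mm², ΣAx̄ = 1261407.92 mm³, ΣAȳ = 553572.17 mm³.
x̄ = 1261407.92/14019.87 = 89.97 mm; ȳ = 553572.17/14019.87 = 39.48 mm.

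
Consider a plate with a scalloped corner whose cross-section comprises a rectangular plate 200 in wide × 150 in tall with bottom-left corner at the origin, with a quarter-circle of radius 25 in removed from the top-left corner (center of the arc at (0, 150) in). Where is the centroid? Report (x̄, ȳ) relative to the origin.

x̄ = 101.49 in, ȳ = 73.93 in

plate: A = 200 × 150 = 30000.00, centroid at (100.00, 75.00).
removed quarter-circle: A = −¼π·25² = -490.87, centroid at (10.61, 139.39).
ΣA = 29509.13 in²
ΣAx̄ = (30000.00)(100.00) + (-490.87)(10.61) = 2994791.67 in³
ΣAȳ = (30000.00)(75.00) + (-490.87)(139.39) = 2181577.26 in³
x̄ = 2994791.67 / 29509.13 = 101.49 in
ȳ = 2181577.26 / 29509.13 = 73.93 in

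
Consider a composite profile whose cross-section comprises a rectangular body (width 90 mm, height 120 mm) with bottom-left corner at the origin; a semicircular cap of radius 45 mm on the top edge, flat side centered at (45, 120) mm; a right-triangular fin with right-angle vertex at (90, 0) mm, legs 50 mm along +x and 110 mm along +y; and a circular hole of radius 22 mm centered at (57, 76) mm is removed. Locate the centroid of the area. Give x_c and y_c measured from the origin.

rectangular body: A = 90 × 120 = 10800.00, centroid at (45.00, 60.00).
semicircular top: A = ½π·45² = 3180.86, centroid at (45.00, 139.10).
triangular fin: A = ½·50·110 = 2750.00, centroid at (106.67, 36.67).
hole: A = −π·22² = -1520.53, centroid at (57.00, 76.00).
ΣA = 15210.33 mm², ΣAx_c = 835801.89 mm³, ΣAy_c = 1075726.50 mm³.
x_c = 835801.89/15210.33 = 54.95 mm; y_c = 1075726.50/15210.33 = 70.72 mm.

x_c = 54.95 mm, y_c = 70.72 mm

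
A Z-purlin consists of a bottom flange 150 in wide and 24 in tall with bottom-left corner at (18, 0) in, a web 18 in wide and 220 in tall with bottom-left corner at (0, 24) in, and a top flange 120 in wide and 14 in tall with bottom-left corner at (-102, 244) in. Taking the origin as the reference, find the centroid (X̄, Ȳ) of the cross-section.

bottom flange: A = 150 × 24 = 3600.00, centroid at (93.00, 12.00).
web: A = 18 × 220 = 3960.00, centroid at (9.00, 134.00).
top flange: A = 120 × 14 = 1680.00, centroid at (-42.00, 251.00).
ΣA = 9240.00 in², ΣAX̄ = 299880.00 in³, ΣAȲ = 995520.00 in³.
X̄ = 299880.00/9240.00 = 32.45 in; Ȳ = 995520.00/9240.00 = 107.74 in.

X̄ = 32.45 in, Ȳ = 107.74 in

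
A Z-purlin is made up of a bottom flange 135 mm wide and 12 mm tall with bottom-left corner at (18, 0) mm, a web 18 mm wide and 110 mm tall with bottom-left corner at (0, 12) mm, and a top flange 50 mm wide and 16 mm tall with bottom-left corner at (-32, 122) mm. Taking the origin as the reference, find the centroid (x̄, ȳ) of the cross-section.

x̄ = 34.26 mm, ȳ = 56.00 mm

Part | A | x̄ᵢ | ȳᵢ | A·x̄ᵢ | A·ȳᵢ
bottom flange | 1620.00 | 85.50 | 6.00 | 138510.00 | 9720.00
web | 1980.00 | 9.00 | 67.00 | 17820.00 | 132660.00
top flange | 800.00 | -7.00 | 130.00 | -5600.00 | 104000.00
Σ | 4400.00 |  |  | 150730.00 | 246380.00
x̄ = 150730.00 / 4400.00 = 34.26 mm
ȳ = 246380.00 / 4400.00 = 56.00 mm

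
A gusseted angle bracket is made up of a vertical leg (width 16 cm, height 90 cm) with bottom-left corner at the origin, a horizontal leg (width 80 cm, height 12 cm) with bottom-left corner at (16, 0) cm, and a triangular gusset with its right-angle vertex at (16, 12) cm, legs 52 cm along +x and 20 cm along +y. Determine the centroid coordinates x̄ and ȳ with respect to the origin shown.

x̄ = 28.29 cm, ȳ = 27.49 cm

Part | A | x̄ᵢ | ȳᵢ | A·x̄ᵢ | A·ȳᵢ
vertical leg | 1440.00 | 8.00 | 45.00 | 11520.00 | 64800.00
horizontal leg | 960.00 | 56.00 | 6.00 | 53760.00 | 5760.00
gusset | 520.00 | 33.33 | 18.67 | 17333.33 | 9706.67
Σ | 2920.00 |  |  | 82613.33 | 80266.67
x̄ = 82613.33 / 2920.00 = 28.29 cm
ȳ = 80266.67 / 2920.00 = 27.49 cm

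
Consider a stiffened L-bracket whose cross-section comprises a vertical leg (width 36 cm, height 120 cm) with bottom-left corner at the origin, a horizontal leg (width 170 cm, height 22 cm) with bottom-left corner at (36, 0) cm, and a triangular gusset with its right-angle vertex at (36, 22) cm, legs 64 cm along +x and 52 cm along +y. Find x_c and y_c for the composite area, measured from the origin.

x_c = 64.35 cm, y_c = 37.62 cm

vertical leg: A = 36 × 120 = 4320.00, centroid at (18.00, 60.00).
horizontal leg: A = 170 × 22 = 3740.00, centroid at (121.00, 11.00).
gusset: A = ½·64·52 = 1664.00, centroid at (57.33, 39.33).
ΣA = 9724.00 cm²
ΣAx_c = (4320.00)(18.00) + (3740.00)(121.00) + (1664.00)(57.33) = 625702.67 cm³
ΣAy_c = (4320.00)(60.00) + (3740.00)(11.00) + (1664.00)(39.33) = 365790.67 cm³
x_c = 625702.67 / 9724.00 = 64.35 cm
y_c = 365790.67 / 9724.00 = 37.62 cm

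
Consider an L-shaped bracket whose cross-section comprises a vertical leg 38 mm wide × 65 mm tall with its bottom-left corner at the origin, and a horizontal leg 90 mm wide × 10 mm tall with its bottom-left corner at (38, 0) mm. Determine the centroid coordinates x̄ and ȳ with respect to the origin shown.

Part | A | x̄ᵢ | ȳᵢ | A·x̄ᵢ | A·ȳᵢ
vertical leg | 2470.00 | 19.00 | 32.50 | 46930.00 | 80275.00
horizontal leg | 900.00 | 83.00 | 5.00 | 74700.00 | 4500.00
Σ | 3370.00 |  |  | 121630.00 | 84775.00
x̄ = 121630.00 / 3370.00 = 36.09 mm
ȳ = 84775.00 / 3370.00 = 25.16 mm

x̄ = 36.09 mm, ȳ = 25.16 mm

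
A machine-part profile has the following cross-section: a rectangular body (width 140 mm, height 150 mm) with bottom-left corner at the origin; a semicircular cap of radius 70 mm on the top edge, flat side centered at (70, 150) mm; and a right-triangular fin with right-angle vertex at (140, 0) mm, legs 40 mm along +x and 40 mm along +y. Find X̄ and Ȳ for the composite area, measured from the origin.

rectangular body: A = 140 × 150 = 21000.00, centroid at (70.00, 75.00).
semicircular top: A = ½π·70² = 7696.90, centroid at (70.00, 179.71).
triangular fin: A = ½·40·40 = 800.00, centroid at (153.33, 13.33).
ΣA = 29496.90 mm²
ΣAX̄ = (21000.00)(70.00) + (7696.90)(70.00) + (800.00)(153.33) = 2131449.81 mm³
ΣAȲ = (21000.00)(75.00) + (7696.90)(179.71) + (800.00)(13.33) = 2968868.63 mm³
X̄ = 2131449.81 / 29496.90 = 72.26 mm
Ȳ = 2968868.63 / 29496.90 = 100.65 mm

X̄ = 72.26 mm, Ȳ = 100.65 mm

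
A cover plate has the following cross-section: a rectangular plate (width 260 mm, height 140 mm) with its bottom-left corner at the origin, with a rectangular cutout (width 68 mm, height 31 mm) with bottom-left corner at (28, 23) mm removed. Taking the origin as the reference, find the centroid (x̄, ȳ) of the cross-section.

Part | A | x̄ᵢ | ȳᵢ | A·x̄ᵢ | A·ȳᵢ
plate | 36400.00 | 130.00 | 70.00 | 4732000.00 | 2548000.00
hole | -2108.00 | 62.00 | 38.50 | -130696.00 | -81158.00
Σ | 34292.00 |  |  | 4601304.00 | 2466842.00
x̄ = 4601304.00 / 34292.00 = 134.18 mm
ȳ = 2466842.00 / 34292.00 = 71.94 mm

x̄ = 134.18 mm, ȳ = 71.94 mm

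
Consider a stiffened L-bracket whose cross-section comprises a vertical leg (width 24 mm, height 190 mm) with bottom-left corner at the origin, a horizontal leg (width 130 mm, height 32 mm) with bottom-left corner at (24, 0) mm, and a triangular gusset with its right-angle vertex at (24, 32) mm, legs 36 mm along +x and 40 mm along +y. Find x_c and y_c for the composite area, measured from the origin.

vertical leg: A = 24 × 190 = 4560.00, centroid at (12.00, 95.00).
horizontal leg: A = 130 × 32 = 4160.00, centroid at (89.00, 16.00).
gusset: A = ½·36·40 = 720.00, centroid at (36.00, 45.33).
ΣA = 9440.00 mm², ΣAx_c = 450880.00 mm³, ΣAy_c = 532400.00 mm³.
x_c = 450880.00/9440.00 = 47.76 mm; y_c = 532400.00/9440.00 = 56.40 mm.

x_c = 47.76 mm, y_c = 56.40 mm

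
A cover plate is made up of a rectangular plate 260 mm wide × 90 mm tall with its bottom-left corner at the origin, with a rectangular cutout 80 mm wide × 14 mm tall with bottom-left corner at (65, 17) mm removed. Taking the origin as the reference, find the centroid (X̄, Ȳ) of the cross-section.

plate: A = 260 × 90 = 23400.00, centroid at (130.00, 45.00).
hole: A = −(80 × 14) = -1120.00, centroid at (105.00, 24.00).
ΣA = 22280.00 mm², ΣAX̄ = 2924400.00 mm³, ΣAȲ = 1026120.00 mm³.
X̄ = 2924400.00/22280.00 = 131.26 mm; Ȳ = 1026120.00/22280.00 = 46.06 mm.

X̄ = 131.26 mm, Ȳ = 46.06 mm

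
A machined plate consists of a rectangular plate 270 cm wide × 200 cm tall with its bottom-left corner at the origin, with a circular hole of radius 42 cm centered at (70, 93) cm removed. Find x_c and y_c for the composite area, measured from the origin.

x_c = 142.43 cm, y_c = 100.80 cm

plate: A = 270 × 200 = 54000.00, centroid at (135.00, 100.00).
hole: A = −π·42² = -5541.77, centroid at (70.00, 93.00).
ΣA = 48458.23 cm², ΣAx_c = 6902076.14 cm³, ΣAy_c = 4884615.44 cm³.
x_c = 6902076.14/48458.23 = 142.43 cm; y_c = 4884615.44/48458.23 = 100.80 cm.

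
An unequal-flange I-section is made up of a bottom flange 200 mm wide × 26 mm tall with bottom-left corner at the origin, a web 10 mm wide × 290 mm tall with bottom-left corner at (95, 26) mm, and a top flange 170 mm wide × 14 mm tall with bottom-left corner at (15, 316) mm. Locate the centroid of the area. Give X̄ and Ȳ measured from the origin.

Part | A | x̄ᵢ | ȳᵢ | A·x̄ᵢ | A·ȳᵢ
bottom flange | 5200.00 | 100.00 | 13.00 | 520000.00 | 67600.00
web | 2900.00 | 100.00 | 171.00 | 290000.00 | 495900.00
top flange | 2380.00 | 100.00 | 323.00 | 238000.00 | 768740.00
Σ | 10480.00 |  |  | 1048000.00 | 1332240.00
X̄ = 1048000.00 / 10480.00 = 100.00 mm
Ȳ = 1332240.00 / 10480.00 = 127.12 mm

X̄ = 100.00 mm, Ȳ = 127.12 mm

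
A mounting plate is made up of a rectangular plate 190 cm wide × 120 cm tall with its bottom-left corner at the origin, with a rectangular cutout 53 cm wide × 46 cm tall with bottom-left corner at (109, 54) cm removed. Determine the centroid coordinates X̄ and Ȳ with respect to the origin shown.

X̄ = 90.15 cm, Ȳ = 57.96 cm

plate: A = 190 × 120 = 22800.00, centroid at (95.00, 60.00).
hole: A = −(53 × 46) = -2438.00, centroid at (135.50, 77.00).
ΣA = 20362.00 cm²
ΣAX̄ = (22800.00)(95.00) + (-2438.00)(135.50) = 1835651.00 cm³
ΣAȲ = (22800.00)(60.00) + (-2438.00)(77.00) = 1180274.00 cm³
X̄ = 1835651.00 / 20362.00 = 90.15 cm
Ȳ = 1180274.00 / 20362.00 = 57.96 cm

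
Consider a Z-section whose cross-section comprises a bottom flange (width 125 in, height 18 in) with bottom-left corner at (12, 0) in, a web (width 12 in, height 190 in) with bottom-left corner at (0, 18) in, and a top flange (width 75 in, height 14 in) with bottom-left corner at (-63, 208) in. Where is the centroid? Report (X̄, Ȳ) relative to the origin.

X̄ = 27.69 in, Ȳ = 90.26 in

bottom flange: A = 125 × 18 = 2250.00, centroid at (74.50, 9.00).
web: A = 12 × 190 = 2280.00, centroid at (6.00, 113.00).
top flange: A = 75 × 14 = 1050.00, centroid at (-25.50, 215.00).
ΣA = 5580.00 in², ΣAX̄ = 154530.00 in³, ΣAȲ = 503640.00 in³.
X̄ = 154530.00/5580.00 = 27.69 in; Ȳ = 503640.00/5580.00 = 90.26 in.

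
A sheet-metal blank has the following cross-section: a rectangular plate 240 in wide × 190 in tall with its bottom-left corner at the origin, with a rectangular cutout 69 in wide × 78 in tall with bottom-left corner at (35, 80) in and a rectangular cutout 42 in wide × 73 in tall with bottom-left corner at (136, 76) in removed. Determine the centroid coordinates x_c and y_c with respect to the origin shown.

plate: A = 240 × 190 = 45600.00, centroid at (120.00, 95.00).
hole 1: A = −(69 × 78) = -5382.00, centroid at (69.50, 119.00).
hole 2: A = −(42 × 73) = -3066.00, centroid at (157.00, 112.50).
ΣA = 37152.00 in²
ΣAx_c = (45600.00)(120.00) + (-5382.00)(69.50) + (-3066.00)(157.00) = 4616589.00 in³
ΣAy_c = (45600.00)(95.00) + (-5382.00)(119.00) + (-3066.00)(112.50) = 3346617.00 in³
x_c = 4616589.00 / 37152.00 = 124.26 in
y_c = 3346617.00 / 37152.00 = 90.08 in

x_c = 124.26 in, y_c = 90.08 in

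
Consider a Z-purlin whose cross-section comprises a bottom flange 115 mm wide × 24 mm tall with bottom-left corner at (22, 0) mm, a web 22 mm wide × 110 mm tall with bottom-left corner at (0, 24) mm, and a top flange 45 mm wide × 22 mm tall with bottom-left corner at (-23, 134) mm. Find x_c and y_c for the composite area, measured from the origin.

bottom flange: A = 115 × 24 = 2760.00, centroid at (79.50, 12.00).
web: A = 22 × 110 = 2420.00, centroid at (11.00, 79.00).
top flange: A = 45 × 22 = 990.00, centroid at (-0.50, 145.00).
ΣA = 6170.00 mm²
ΣAx_c = (2760.00)(79.50) + (2420.00)(11.00) + (990.00)(-0.50) = 245545.00 mm³
ΣAy_c = (2760.00)(12.00) + (2420.00)(79.00) + (990.00)(145.00) = 367850.00 mm³
x_c = 245545.00 / 6170.00 = 39.80 mm
y_c = 367850.00 / 6170.00 = 59.62 mm

x_c = 39.80 mm, y_c = 59.62 mm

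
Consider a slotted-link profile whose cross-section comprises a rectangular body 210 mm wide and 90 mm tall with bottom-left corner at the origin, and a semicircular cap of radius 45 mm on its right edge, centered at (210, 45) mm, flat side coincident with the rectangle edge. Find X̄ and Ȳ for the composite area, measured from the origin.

X̄ = 122.88 mm, Ȳ = 45.00 mm

rectangular body: A = 210 × 90 = 18900.00, centroid at (105.00, 45.00).
semicircular end: A = ½π·45² = 3180.86, centroid at (229.10, 45.00).
ΣA = 22080.86 mm²
ΣAX̄ = (18900.00)(105.00) + (3180.86)(229.10) = 2713231.14 mm³
ΣAȲ = (18900.00)(45.00) + (3180.86)(45.00) = 993638.82 mm³
X̄ = 2713231.14 / 22080.86 = 122.88 mm
Ȳ = 993638.82 / 22080.86 = 45.00 mm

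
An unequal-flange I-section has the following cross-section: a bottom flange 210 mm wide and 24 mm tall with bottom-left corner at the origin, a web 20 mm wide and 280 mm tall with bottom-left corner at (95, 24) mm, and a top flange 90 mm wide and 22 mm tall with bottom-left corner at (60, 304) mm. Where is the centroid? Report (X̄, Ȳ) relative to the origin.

bottom flange: A = 210 × 24 = 5040.00, centroid at (105.00, 12.00).
web: A = 20 × 280 = 5600.00, centroid at (105.00, 164.00).
top flange: A = 90 × 22 = 1980.00, centroid at (105.00, 315.00).
ΣA = 12620.00 mm², ΣAX̄ = 1325100.00 mm³, ΣAȲ = 1602580.00 mm³.
X̄ = 1325100.00/12620.00 = 105.00 mm; Ȳ = 1602580.00/12620.00 = 126.99 mm.

X̄ = 105.00 mm, Ȳ = 126.99 mm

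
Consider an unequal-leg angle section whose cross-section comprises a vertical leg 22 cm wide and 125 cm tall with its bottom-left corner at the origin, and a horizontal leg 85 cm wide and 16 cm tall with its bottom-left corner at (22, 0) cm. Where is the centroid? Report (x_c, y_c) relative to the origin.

x_c = 28.70 cm, y_c = 44.47 cm

Part | A | x̄ᵢ | ȳᵢ | A·x̄ᵢ | A·ȳᵢ
vertical leg | 2750.00 | 11.00 | 62.50 | 30250.00 | 171875.00
horizontal leg | 1360.00 | 64.50 | 8.00 | 87720.00 | 10880.00
Σ | 4110.00 |  |  | 117970.00 | 182755.00
x_c = 117970.00 / 4110.00 = 28.70 cm
y_c = 182755.00 / 4110.00 = 44.47 cm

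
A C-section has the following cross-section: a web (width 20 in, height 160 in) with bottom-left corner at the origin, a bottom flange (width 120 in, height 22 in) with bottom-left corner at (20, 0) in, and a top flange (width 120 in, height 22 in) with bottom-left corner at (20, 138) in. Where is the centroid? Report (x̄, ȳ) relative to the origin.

x̄ = 53.58 in, ȳ = 80.00 in

Part | A | x̄ᵢ | ȳᵢ | A·x̄ᵢ | A·ȳᵢ
web | 3200.00 | 10.00 | 80.00 | 32000.00 | 256000.00
bottom flange | 2640.00 | 80.00 | 11.00 | 211200.00 | 29040.00
top flange | 2640.00 | 80.00 | 149.00 | 211200.00 | 393360.00
Σ | 8480.00 |  |  | 454400.00 | 678400.00
x̄ = 454400.00 / 8480.00 = 53.58 in
ȳ = 678400.00 / 8480.00 = 80.00 in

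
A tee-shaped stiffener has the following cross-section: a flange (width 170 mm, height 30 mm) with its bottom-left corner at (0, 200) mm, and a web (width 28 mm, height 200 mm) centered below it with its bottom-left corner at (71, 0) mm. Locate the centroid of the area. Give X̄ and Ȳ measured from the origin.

web: A = 28 × 200 = 5600.00, centroid at (85.00, 100.00).
flange: A = 170 × 30 = 5100.00, centroid at (85.00, 215.00).
ΣA = 10700.00 mm², ΣAX̄ = 909500.00 mm³, ΣAȲ = 1656500.00 mm³.
X̄ = 909500.00/10700.00 = 85.00 mm; Ȳ = 1656500.00/10700.00 = 154.81 mm.

X̄ = 85.00 mm, Ȳ = 154.81 mm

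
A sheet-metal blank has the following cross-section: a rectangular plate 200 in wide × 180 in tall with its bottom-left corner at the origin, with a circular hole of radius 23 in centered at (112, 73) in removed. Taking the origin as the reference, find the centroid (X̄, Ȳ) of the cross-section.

Part | A | x̄ᵢ | ȳᵢ | A·x̄ᵢ | A·ȳᵢ
plate | 36000.00 | 100.00 | 90.00 | 3600000.00 | 3240000.00
hole | -1661.90 | 112.00 | 73.00 | -186133.08 | -121318.88
Σ | 34338.10 |  |  | 3413866.92 | 3118681.12
X̄ = 3413866.92 / 34338.10 = 99.42 in
Ȳ = 3118681.12 / 34338.10 = 90.82 in

X̄ = 99.42 in, Ȳ = 90.82 in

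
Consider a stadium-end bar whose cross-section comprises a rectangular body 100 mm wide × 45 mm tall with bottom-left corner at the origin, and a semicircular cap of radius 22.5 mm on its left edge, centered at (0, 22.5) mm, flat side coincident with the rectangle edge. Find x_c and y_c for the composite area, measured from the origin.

rectangular body: A = 100 × 45 = 4500.00, centroid at (50.00, 22.50).
semicircular end: A = ½π·22.5² = 795.22, centroid at (-9.55, 22.50).
ΣA = 5295.22 mm², ΣAx_c = 217406.25 mm³, ΣAy_c = 119142.35 mm³.
x_c = 217406.25/5295.22 = 41.06 mm; y_c = 119142.35/5295.22 = 22.50 mm.

x_c = 41.06 mm, y_c = 22.50 mm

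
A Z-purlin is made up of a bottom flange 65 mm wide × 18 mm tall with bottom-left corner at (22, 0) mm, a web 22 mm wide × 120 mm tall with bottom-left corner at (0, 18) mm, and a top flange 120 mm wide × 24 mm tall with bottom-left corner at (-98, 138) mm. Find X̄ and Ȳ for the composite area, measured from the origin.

X̄ = -2.49 mm, Ȳ = 96.93 mm

Part | A | x̄ᵢ | ȳᵢ | A·x̄ᵢ | A·ȳᵢ
bottom flange | 1170.00 | 54.50 | 9.00 | 63765.00 | 10530.00
web | 2640.00 | 11.00 | 78.00 | 29040.00 | 205920.00
top flange | 2880.00 | -38.00 | 150.00 | -109440.00 | 432000.00
Σ | 6690.00 |  |  | -16635.00 | 648450.00
X̄ = -16635.00 / 6690.00 = -2.49 mm
Ȳ = 648450.00 / 6690.00 = 96.93 mm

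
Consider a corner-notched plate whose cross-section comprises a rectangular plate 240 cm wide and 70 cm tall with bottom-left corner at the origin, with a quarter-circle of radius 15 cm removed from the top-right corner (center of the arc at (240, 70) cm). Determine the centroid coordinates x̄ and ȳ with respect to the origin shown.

x̄ = 118.79 cm, ȳ = 34.70 cm

plate: A = 240 × 70 = 16800.00, centroid at (120.00, 35.00).
removed quarter-circle: A = −¼π·15² = -176.71, centroid at (233.63, 63.63).
ΣA = 16623.29 cm², ΣAx̄ = 1974713.50 cm³, ΣAȳ = 576754.98 cm³.
x̄ = 1974713.50/16623.29 = 118.79 cm; ȳ = 576754.98/16623.29 = 34.70 cm.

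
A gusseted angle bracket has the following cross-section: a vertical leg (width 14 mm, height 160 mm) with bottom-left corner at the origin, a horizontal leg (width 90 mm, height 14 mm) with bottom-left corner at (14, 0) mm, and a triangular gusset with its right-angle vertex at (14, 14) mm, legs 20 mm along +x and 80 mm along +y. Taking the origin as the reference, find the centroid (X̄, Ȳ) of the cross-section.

vertical leg: A = 14 × 160 = 2240.00, centroid at (7.00, 80.00).
horizontal leg: A = 90 × 14 = 1260.00, centroid at (59.00, 7.00).
gusset: A = ½·20·80 = 800.00, centroid at (20.67, 40.67).
ΣA = 4300.00 mm², ΣAX̄ = 106553.33 mm³, ΣAȲ = 220553.33 mm³.
X̄ = 106553.33/4300.00 = 24.78 mm; Ȳ = 220553.33/4300.00 = 51.29 mm.

X̄ = 24.78 mm, Ȳ = 51.29 mm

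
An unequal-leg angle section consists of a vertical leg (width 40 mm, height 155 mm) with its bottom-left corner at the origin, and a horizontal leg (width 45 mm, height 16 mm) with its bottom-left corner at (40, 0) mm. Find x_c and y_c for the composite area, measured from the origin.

vertical leg: A = 40 × 155 = 6200.00, centroid at (20.00, 77.50).
horizontal leg: A = 45 × 16 = 720.00, centroid at (62.50, 8.00).
ΣA = 6920.00 mm², ΣAx_c = 169000.00 mm³, ΣAy_c = 486260.00 mm³.
x_c = 169000.00/6920.00 = 24.42 mm; y_c = 486260.00/6920.00 = 70.27 mm.

x_c = 24.42 mm, y_c = 70.27 mm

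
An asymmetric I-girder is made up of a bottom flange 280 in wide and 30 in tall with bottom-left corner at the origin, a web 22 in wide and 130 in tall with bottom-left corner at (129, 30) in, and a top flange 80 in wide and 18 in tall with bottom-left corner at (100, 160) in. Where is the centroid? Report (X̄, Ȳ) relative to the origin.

Part | A | x̄ᵢ | ȳᵢ | A·x̄ᵢ | A·ȳᵢ
bottom flange | 8400.00 | 140.00 | 15.00 | 1176000.00 | 126000.00
web | 2860.00 | 140.00 | 95.00 | 400400.00 | 271700.00
top flange | 1440.00 | 140.00 | 169.00 | 201600.00 | 243360.00
Σ | 12700.00 |  |  | 1778000.00 | 641060.00
X̄ = 1778000.00 / 12700.00 = 140.00 in
Ȳ = 641060.00 / 12700.00 = 50.48 in

X̄ = 140.00 in, Ȳ = 50.48 in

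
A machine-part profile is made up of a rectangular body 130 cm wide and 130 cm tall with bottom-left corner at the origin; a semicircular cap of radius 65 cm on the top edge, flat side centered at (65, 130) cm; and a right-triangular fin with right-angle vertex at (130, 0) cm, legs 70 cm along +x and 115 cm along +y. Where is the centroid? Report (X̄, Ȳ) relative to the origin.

X̄ = 77.90 cm, Ȳ = 83.40 cm

Part | A | x̄ᵢ | ȳᵢ | A·x̄ᵢ | A·ȳᵢ
rectangular body | 16900.00 | 65.00 | 65.00 | 1098500.00 | 1098500.00
semicircular top | 6636.61 | 65.00 | 157.59 | 431379.94 | 1045843.22
triangular fin | 4025.00 | 153.33 | 38.33 | 617166.67 | 154291.67
Σ | 27561.61 |  |  | 2147046.61 | 2298634.88
X̄ = 2147046.61 / 27561.61 = 77.90 cm
Ȳ = 2298634.88 / 27561.61 = 83.40 cm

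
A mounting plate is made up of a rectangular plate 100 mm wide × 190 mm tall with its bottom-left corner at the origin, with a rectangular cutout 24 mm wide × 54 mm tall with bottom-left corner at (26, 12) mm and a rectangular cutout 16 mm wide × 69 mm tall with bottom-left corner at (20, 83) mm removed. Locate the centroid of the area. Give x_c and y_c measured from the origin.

Part | A | x̄ᵢ | ȳᵢ | A·x̄ᵢ | A·ȳᵢ
plate | 19000.00 | 50.00 | 95.00 | 950000.00 | 1805000.00
hole 1 | -1296.00 | 38.00 | 39.00 | -49248.00 | -50544.00
hole 2 | -1104.00 | 28.00 | 117.50 | -30912.00 | -129720.00
Σ | 16600.00 |  |  | 869840.00 | 1624736.00
x_c = 869840.00 / 16600.00 = 52.40 mm
y_c = 1624736.00 / 16600.00 = 97.88 mm

x_c = 52.40 mm, y_c = 97.88 mm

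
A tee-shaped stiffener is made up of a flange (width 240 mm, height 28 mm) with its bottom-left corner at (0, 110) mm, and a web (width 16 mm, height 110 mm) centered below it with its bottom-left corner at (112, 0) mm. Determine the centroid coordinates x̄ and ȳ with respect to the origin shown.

x̄ = 120.00 mm, ȳ = 109.68 mm

web: A = 16 × 110 = 1760.00, centroid at (120.00, 55.00).
flange: A = 240 × 28 = 6720.00, centroid at (120.00, 124.00).
ΣA = 8480.00 mm²
ΣAx̄ = (1760.00)(120.00) + (6720.00)(120.00) = 1017600.00 mm³
ΣAȳ = (1760.00)(55.00) + (6720.00)(124.00) = 930080.00 mm³
x̄ = 1017600.00 / 8480.00 = 120.00 mm
ȳ = 930080.00 / 8480.00 = 109.68 mm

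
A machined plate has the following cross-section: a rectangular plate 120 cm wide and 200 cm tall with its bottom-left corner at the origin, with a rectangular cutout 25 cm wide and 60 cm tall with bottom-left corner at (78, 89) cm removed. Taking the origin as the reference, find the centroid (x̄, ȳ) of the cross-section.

x̄ = 57.97 cm, ȳ = 98.73 cm

plate: A = 120 × 200 = 24000.00, centroid at (60.00, 100.00).
hole: A = −(25 × 60) = -1500.00, centroid at (90.50, 119.00).
ΣA = 22500.00 cm²
ΣAx̄ = (24000.00)(60.00) + (-1500.00)(90.50) = 1304250.00 cm³
ΣAȳ = (24000.00)(100.00) + (-1500.00)(119.00) = 2221500.00 cm³
x̄ = 1304250.00 / 22500.00 = 57.97 cm
ȳ = 2221500.00 / 22500.00 = 98.73 cm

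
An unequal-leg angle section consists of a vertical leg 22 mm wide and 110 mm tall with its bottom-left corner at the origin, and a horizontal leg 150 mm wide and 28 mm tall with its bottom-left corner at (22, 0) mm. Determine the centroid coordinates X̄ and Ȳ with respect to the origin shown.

X̄ = 65.56 mm, Ȳ = 28.99 mm

vertical leg: A = 22 × 110 = 2420.00, centroid at (11.00, 55.00).
horizontal leg: A = 150 × 28 = 4200.00, centroid at (97.00, 14.00).
ΣA = 6620.00 mm²
ΣAX̄ = (2420.00)(11.00) + (4200.00)(97.00) = 434020.00 mm³
ΣAȲ = (2420.00)(55.00) + (4200.00)(14.00) = 191900.00 mm³
X̄ = 434020.00 / 6620.00 = 65.56 mm
Ȳ = 191900.00 / 6620.00 = 28.99 mm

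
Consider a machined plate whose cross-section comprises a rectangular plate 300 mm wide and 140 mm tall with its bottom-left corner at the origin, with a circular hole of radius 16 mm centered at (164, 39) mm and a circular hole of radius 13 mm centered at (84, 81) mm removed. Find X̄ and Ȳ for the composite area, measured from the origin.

plate: A = 300 × 140 = 42000.00, centroid at (150.00, 70.00).
hole 1: A = −π·16² = -804.25, centroid at (164.00, 39.00).
hole 2: A = −π·13² = -530.93, centroid at (84.00, 81.00).
ΣA = 40664.82 mm², ΣAX̄ = 6123505.32 mm³, ΣAȲ = 2865629.08 mm³.
X̄ = 6123505.32/40664.82 = 150.58 mm; Ȳ = 2865629.08/40664.82 = 70.47 mm.

X̄ = 150.58 mm, Ȳ = 70.47 mm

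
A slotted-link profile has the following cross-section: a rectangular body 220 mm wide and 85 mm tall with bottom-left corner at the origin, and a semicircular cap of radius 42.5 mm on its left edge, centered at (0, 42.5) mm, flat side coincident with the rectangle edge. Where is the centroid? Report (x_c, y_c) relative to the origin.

Part | A | x̄ᵢ | ȳᵢ | A·x̄ᵢ | A·ȳᵢ
rectangular body | 18700.00 | 110.00 | 42.50 | 2057000.00 | 794750.00
semicircular end | 2837.25 | -18.04 | 42.50 | -51177.08 | 120583.16
Σ | 21537.25 |  |  | 2005822.92 | 915333.16
x_c = 2005822.92 / 21537.25 = 93.13 mm
y_c = 915333.16 / 21537.25 = 42.50 mm

x_c = 93.13 mm, y_c = 42.50 mm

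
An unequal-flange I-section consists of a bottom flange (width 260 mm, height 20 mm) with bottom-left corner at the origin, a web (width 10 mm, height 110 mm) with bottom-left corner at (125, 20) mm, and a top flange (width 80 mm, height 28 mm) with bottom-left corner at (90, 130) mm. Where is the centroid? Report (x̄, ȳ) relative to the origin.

x̄ = 130.00 mm, ȳ = 53.52 mm

Part | A | x̄ᵢ | ȳᵢ | A·x̄ᵢ | A·ȳᵢ
bottom flange | 5200.00 | 130.00 | 10.00 | 676000.00 | 52000.00
web | 1100.00 | 130.00 | 75.00 | 143000.00 | 82500.00
top flange | 2240.00 | 130.00 | 144.00 | 291200.00 | 322560.00
Σ | 8540.00 |  |  | 1110200.00 | 457060.00
x̄ = 1110200.00 / 8540.00 = 130.00 mm
ȳ = 457060.00 / 8540.00 = 53.52 mm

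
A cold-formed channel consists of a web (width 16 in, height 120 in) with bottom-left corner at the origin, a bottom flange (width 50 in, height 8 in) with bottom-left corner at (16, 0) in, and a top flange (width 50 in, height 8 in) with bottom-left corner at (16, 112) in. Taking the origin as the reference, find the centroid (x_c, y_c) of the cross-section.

Part | A | x̄ᵢ | ȳᵢ | A·x̄ᵢ | A·ȳᵢ
web | 1920.00 | 8.00 | 60.00 | 15360.00 | 115200.00
bottom flange | 400.00 | 41.00 | 4.00 | 16400.00 | 1600.00
top flange | 400.00 | 41.00 | 116.00 | 16400.00 | 46400.00
Σ | 2720.00 |  |  | 48160.00 | 163200.00
x_c = 48160.00 / 2720.00 = 17.71 in
y_c = 163200.00 / 2720.00 = 60.00 in

x_c = 17.71 in, y_c = 60.00 in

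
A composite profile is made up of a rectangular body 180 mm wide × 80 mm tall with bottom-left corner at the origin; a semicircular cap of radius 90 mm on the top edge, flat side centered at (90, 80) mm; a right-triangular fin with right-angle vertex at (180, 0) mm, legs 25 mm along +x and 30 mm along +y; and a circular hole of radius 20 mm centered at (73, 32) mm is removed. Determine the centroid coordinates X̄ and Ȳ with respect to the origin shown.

X̄ = 92.22 mm, Ȳ = 77.87 mm

Part | A | x̄ᵢ | ȳᵢ | A·x̄ᵢ | A·ȳᵢ
rectangular body | 14400.00 | 90.00 | 40.00 | 1296000.00 | 576000.00
semicircular top | 12723.45 | 90.00 | 118.20 | 1145110.52 | 1503876.02
triangular fin | 375.00 | 188.33 | 10.00 | 70625.00 | 3750.00
hole | -1256.64 | 73.00 | 32.00 | -91734.51 | -40212.39
Σ | 26241.81 |  |  | 2420001.02 | 2043413.63
X̄ = 2420001.02 / 26241.81 = 92.22 mm
Ȳ = 2043413.63 / 26241.81 = 77.87 mm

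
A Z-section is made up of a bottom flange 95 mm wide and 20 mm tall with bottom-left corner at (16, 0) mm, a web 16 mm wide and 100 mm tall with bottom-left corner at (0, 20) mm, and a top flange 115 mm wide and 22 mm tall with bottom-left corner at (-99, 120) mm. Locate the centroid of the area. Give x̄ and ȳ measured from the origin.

Part | A | x̄ᵢ | ȳᵢ | A·x̄ᵢ | A·ȳᵢ
bottom flange | 1900.00 | 63.50 | 10.00 | 120650.00 | 19000.00
web | 1600.00 | 8.00 | 70.00 | 12800.00 | 112000.00
top flange | 2530.00 | -41.50 | 131.00 | -104995.00 | 331430.00
Σ | 6030.00 |  |  | 28455.00 | 462430.00
x̄ = 28455.00 / 6030.00 = 4.72 mm
ȳ = 462430.00 / 6030.00 = 76.69 mm

x̄ = 4.72 mm, ȳ = 76.69 mm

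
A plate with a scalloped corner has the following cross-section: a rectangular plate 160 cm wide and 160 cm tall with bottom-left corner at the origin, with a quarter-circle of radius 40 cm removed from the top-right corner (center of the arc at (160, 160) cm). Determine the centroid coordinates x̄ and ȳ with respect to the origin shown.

plate: A = 160 × 160 = 25600.00, centroid at (80.00, 80.00).
removed quarter-circle: A = −¼π·40² = -1256.64, centroid at (143.02, 143.02).
ΣA = 24343.36 cm²
ΣAx̄ = (25600.00)(80.00) + (-1256.64)(143.02) = 1868271.40 cm³
ΣAȳ = (25600.00)(80.00) + (-1256.64)(143.02) = 1868271.40 cm³
x̄ = 1868271.40 / 24343.36 = 76.75 cm
ȳ = 1868271.40 / 24343.36 = 76.75 cm

x̄ = 76.75 cm, ȳ = 76.75 cm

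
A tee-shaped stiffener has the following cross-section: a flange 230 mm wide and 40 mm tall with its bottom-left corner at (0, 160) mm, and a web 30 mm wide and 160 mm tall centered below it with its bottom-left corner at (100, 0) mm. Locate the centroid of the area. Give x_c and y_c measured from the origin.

x_c = 115.00 mm, y_c = 145.71 mm

web: A = 30 × 160 = 4800.00, centroid at (115.00, 80.00).
flange: A = 230 × 40 = 9200.00, centroid at (115.00, 180.00).
ΣA = 14000.00 mm²
ΣAx_c = (4800.00)(115.00) + (9200.00)(115.00) = 1610000.00 mm³
ΣAy_c = (4800.00)(80.00) + (9200.00)(180.00) = 2040000.00 mm³
x_c = 1610000.00 / 14000.00 = 115.00 mm
y_c = 2040000.00 / 14000.00 = 145.71 mm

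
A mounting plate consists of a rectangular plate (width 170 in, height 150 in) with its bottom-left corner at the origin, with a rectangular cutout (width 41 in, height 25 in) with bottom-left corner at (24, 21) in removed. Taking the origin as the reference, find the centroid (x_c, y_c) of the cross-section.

x_c = 86.70 in, y_c = 76.74 in

plate: A = 170 × 150 = 25500.00, centroid at (85.00, 75.00).
hole: A = −(41 × 25) = -1025.00, centroid at (44.50, 33.50).
ΣA = 24475.00 in²
ΣAx_c = (25500.00)(85.00) + (-1025.00)(44.50) = 2121887.50 in³
ΣAy_c = (25500.00)(75.00) + (-1025.00)(33.50) = 1878162.50 in³
x_c = 2121887.50 / 24475.00 = 86.70 in
y_c = 1878162.50 / 24475.00 = 76.74 in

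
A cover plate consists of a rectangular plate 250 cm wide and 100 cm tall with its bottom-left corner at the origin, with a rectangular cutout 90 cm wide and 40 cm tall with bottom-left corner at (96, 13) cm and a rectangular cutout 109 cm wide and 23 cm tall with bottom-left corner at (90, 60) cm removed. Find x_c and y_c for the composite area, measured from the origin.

plate: A = 250 × 100 = 25000.00, centroid at (125.00, 50.00).
hole 1: A = −(90 × 40) = -3600.00, centroid at (141.00, 33.00).
hole 2: A = −(109 × 23) = -2507.00, centroid at (144.50, 71.50).
ΣA = 18893.00 cm²
ΣAx_c = (25000.00)(125.00) + (-3600.00)(141.00) + (-2507.00)(144.50) = 2255138.50 cm³
ΣAy_c = (25000.00)(50.00) + (-3600.00)(33.00) + (-2507.00)(71.50) = 951949.50 cm³
x_c = 2255138.50 / 18893.00 = 119.36 cm
y_c = 951949.50 / 18893.00 = 50.39 cm

x_c = 119.36 cm, y_c = 50.39 cm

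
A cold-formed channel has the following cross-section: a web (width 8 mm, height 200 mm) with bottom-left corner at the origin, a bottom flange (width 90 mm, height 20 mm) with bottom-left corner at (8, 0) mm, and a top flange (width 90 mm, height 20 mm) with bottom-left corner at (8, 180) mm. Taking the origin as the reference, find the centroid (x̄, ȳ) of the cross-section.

x̄ = 37.92 mm, ȳ = 100.00 mm

web: A = 8 × 200 = 1600.00, centroid at (4.00, 100.00).
bottom flange: A = 90 × 20 = 1800.00, centroid at (53.00, 10.00).
top flange: A = 90 × 20 = 1800.00, centroid at (53.00, 190.00).
ΣA = 5200.00 mm², ΣAx̄ = 197200.00 mm³, ΣAȳ = 520000.00 mm³.
x̄ = 197200.00/5200.00 = 37.92 mm; ȳ = 520000.00/5200.00 = 100.00 mm.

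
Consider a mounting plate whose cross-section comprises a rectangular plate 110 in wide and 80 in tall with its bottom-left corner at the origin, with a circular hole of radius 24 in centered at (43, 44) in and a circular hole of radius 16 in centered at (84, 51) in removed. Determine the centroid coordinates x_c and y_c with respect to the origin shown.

x_c = 54.74 in, y_c = 37.40 in

plate: A = 110 × 80 = 8800.00, centroid at (55.00, 40.00).
hole 1: A = −π·24² = -1809.56, centroid at (43.00, 44.00).
hole 2: A = −π·16² = -804.25, centroid at (84.00, 51.00).
ΣA = 6186.19 in²
ΣAx_c = (8800.00)(55.00) + (-1809.56)(43.00) + (-804.25)(84.00) = 338632.22 in³
ΣAy_c = (8800.00)(40.00) + (-1809.56)(44.00) + (-804.25)(51.00) = 231362.84 in³
x_c = 338632.22 / 6186.19 = 54.74 in
y_c = 231362.84 / 6186.19 = 37.40 in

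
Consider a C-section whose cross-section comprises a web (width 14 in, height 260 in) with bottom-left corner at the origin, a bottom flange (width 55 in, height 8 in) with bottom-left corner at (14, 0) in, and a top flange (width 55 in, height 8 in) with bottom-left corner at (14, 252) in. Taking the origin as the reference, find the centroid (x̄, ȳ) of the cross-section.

x̄ = 13.72 in, ȳ = 130.00 in

web: A = 14 × 260 = 3640.00, centroid at (7.00, 130.00).
bottom flange: A = 55 × 8 = 440.00, centroid at (41.50, 4.00).
top flange: A = 55 × 8 = 440.00, centroid at (41.50, 256.00).
ΣA = 4520.00 in²
ΣAx̄ = (3640.00)(7.00) + (440.00)(41.50) + (440.00)(41.50) = 62000.00 in³
ΣAȳ = (3640.00)(130.00) + (440.00)(4.00) + (440.00)(256.00) = 587600.00 in³
x̄ = 62000.00 / 4520.00 = 13.72 in
ȳ = 587600.00 / 4520.00 = 130.00 in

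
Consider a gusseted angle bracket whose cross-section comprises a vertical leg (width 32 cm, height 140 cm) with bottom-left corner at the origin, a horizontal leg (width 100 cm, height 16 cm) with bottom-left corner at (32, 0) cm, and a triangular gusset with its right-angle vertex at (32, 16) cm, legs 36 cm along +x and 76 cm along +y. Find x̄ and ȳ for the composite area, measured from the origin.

x̄ = 35.32 cm, ȳ = 51.42 cm

Part | A | x̄ᵢ | ȳᵢ | A·x̄ᵢ | A·ȳᵢ
vertical leg | 4480.00 | 16.00 | 70.00 | 71680.00 | 313600.00
horizontal leg | 1600.00 | 82.00 | 8.00 | 131200.00 | 12800.00
gusset | 1368.00 | 44.00 | 41.33 | 60192.00 | 56544.00
Σ | 7448.00 |  |  | 263072.00 | 382944.00
x̄ = 263072.00 / 7448.00 = 35.32 cm
ȳ = 382944.00 / 7448.00 = 51.42 cm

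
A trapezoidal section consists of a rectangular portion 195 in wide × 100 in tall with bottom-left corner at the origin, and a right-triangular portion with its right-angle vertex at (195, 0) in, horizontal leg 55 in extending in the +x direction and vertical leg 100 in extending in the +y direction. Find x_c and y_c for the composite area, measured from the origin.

x_c = 111.82 in, y_c = 47.94 in

rectangular portion: A = 195 × 100 = 19500.00, centroid at (97.50, 50.00).
triangular portion: A = ½·55·100 = 2750.00, centroid at (213.33, 33.33).
ΣA = 22250.00 in², ΣAx_c = 2487916.67 in³, ΣAy_c = 1066666.67 in³.
x_c = 2487916.67/22250.00 = 111.82 in; y_c = 1066666.67/22250.00 = 47.94 in.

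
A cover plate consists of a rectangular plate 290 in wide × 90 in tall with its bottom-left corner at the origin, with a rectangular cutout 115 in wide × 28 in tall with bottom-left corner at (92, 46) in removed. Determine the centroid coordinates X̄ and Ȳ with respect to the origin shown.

plate: A = 290 × 90 = 26100.00, centroid at (145.00, 45.00).
hole: A = −(115 × 28) = -3220.00, centroid at (149.50, 60.00).
ΣA = 22880.00 in²
ΣAX̄ = (26100.00)(145.00) + (-3220.00)(149.50) = 3303110.00 in³
ΣAȲ = (26100.00)(45.00) + (-3220.00)(60.00) = 981300.00 in³
X̄ = 3303110.00 / 22880.00 = 144.37 in
Ȳ = 981300.00 / 22880.00 = 42.89 in

X̄ = 144.37 in, Ȳ = 42.89 in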